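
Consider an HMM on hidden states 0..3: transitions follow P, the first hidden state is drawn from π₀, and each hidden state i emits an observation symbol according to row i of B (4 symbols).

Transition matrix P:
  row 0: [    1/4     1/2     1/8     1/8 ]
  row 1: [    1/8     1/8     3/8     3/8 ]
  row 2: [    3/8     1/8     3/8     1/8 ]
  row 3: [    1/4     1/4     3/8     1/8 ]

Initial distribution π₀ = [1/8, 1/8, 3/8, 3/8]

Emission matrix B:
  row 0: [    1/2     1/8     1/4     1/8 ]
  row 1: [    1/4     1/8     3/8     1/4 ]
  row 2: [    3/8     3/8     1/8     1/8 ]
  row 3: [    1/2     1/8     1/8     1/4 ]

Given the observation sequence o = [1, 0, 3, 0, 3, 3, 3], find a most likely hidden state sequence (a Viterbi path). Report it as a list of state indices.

path = [2, 0, 1, 2, 0, 1, 3]

t=0: δ = [1.562e-02, 1.562e-02, 1.406e-01, 4.688e-02]  (obs o_0=1)
t=1: δ = [2.637e-02, 4.395e-03, 1.978e-02, 8.789e-03]  ψ = [2, 2, 2, 2]  (obs o_1=0)
t=2: δ = [9.270e-04, 3.296e-03, 9.270e-04, 8.240e-04]  ψ = [2, 0, 2, 0]  (obs o_2=3)
t=3: δ = [2.060e-04, 1.159e-04, 4.635e-04, 6.180e-04]  ψ = [1, 0, 1, 1]  (obs o_3=0)
t=4: δ = [2.173e-05, 3.862e-05, 2.897e-05, 1.931e-05]  ψ = [2, 3, 3, 3]  (obs o_4=3)
t=5: δ = [1.358e-06, 2.716e-06, 1.810e-06, 3.621e-06]  ψ = [2, 0, 1, 1]  (obs o_5=3)
t=6: δ = [1.132e-07, 2.263e-07, 1.697e-07, 2.546e-07]  ψ = [3, 3, 3, 1]  (obs o_6=3)
backtrack: best end state = 3; path = [2, 0, 1, 2, 0, 1, 3]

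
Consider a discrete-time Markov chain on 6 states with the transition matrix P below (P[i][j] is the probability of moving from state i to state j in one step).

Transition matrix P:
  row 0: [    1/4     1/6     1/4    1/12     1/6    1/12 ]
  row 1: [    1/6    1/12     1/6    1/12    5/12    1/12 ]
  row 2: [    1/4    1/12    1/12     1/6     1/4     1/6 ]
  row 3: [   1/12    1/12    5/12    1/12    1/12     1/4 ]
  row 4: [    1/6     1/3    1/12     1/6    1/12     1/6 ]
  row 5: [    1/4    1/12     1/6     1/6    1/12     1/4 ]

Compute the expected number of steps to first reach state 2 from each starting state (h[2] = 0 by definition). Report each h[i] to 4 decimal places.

First-step conditioning: h[2] = 0; for i ≠ 2, h[i] = 1 + Σ_k P[i][k]·h[k].
  h[0] = 1 + 1/4·h[0] + 1/6·h[1] + 1/12·h[3] + 1/6·h[4] + 1/12·h[5]
  h[1] = 1 + 1/6·h[0] + 1/12·h[1] + 1/12·h[3] + 5/12·h[4] + 1/12·h[5]
  h[3] = 1 + 1/12·h[0] + 1/12·h[1] + 1/12·h[3] + 1/12·h[4] + 1/4·h[5]
  h[4] = 1 + 1/6·h[0] + 1/3·h[1] + 1/6·h[3] + 1/12·h[4] + 1/6·h[5]
  h[5] = 1 + 1/4·h[0] + 1/12·h[1] + 1/6·h[3] + 1/12·h[4] + 1/4·h[5]
Solving the 5×5 linear system over states ≠ 2 gives exactly h = [235608/50545, 262524/50545, 0, 193056/50545, 273708/50545, 248412/50545] (h[2] = 0 is the target).

h = [4.6614, 5.1939, 0.0000, 3.8195, 5.4151, 4.9147]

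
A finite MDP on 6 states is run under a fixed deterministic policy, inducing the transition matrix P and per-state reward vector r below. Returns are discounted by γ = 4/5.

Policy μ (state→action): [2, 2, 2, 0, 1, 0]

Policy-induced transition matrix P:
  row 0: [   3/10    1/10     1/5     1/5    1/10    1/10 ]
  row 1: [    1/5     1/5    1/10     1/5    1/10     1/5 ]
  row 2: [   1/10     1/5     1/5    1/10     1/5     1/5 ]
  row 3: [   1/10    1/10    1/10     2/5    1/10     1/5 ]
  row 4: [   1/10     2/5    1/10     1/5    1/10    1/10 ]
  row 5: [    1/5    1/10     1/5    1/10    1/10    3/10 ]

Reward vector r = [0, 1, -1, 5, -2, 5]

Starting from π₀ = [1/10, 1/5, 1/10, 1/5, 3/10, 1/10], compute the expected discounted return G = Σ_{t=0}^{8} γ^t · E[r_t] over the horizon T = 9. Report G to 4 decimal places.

t=0: π = [0.1000, 0.2000, 0.1000, 0.2000, 0.3000, 0.1000], E[r] = 1.0000, γ^t·E[r] = 1.000000, running G = 1.000000
t=1: π = [0.1500, 0.2200, 0.1300, 0.2200, 0.1100, 0.1700], E[r] = 1.8200, γ^t·E[r] = 1.456000, running G = 2.456000
t=2: π = [0.1690, 0.1680, 0.1450, 0.2140, 0.1130, 0.1910], E[r] = 1.8220, γ^t·E[r] = 1.166080, running G = 3.622080
t=3: π = [0.1697, 0.1652, 0.1505, 0.2092, 0.1145, 0.1909], E[r] = 1.7862, γ^t·E[r] = 0.914534, running G = 4.536614
t=4: π = [0.1696, 0.1659, 0.1511, 0.2077, 0.1151, 0.1907], E[r] = 1.7766, γ^t·E[r] = 0.727679, running G = 5.264293
t=5: π = [0.1696, 0.1662, 0.1511, 0.2074, 0.1151, 0.1906], E[r] = 1.7747, γ^t·E[r] = 0.581536, running G = 5.845830
t=6: π = [0.1696, 0.1663, 0.1511, 0.2073, 0.1151, 0.1906], E[r] = 1.7744, γ^t·E[r] = 0.465140, running G = 6.310969
t=7: π = [0.1696, 0.1663, 0.1511, 0.2073, 0.1151, 0.1906], E[r] = 1.7743, γ^t·E[r] = 0.372096, running G = 6.683066
t=8: π = [0.1696, 0.1663, 0.1511, 0.2073, 0.1151, 0.1906], E[r] = 1.7743, γ^t·E[r] = 0.297674, running G = 6.980740

G = 6.9807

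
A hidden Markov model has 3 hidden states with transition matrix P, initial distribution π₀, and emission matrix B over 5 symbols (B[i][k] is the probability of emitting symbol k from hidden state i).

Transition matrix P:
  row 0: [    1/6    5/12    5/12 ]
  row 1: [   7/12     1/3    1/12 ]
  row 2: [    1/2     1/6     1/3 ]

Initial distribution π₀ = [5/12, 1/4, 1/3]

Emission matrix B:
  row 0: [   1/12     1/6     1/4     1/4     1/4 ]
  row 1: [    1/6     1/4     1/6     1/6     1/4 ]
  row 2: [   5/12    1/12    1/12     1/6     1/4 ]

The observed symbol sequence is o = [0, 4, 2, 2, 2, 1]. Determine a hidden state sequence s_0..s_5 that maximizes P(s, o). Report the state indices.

t=0: δ = [3.472e-02, 4.167e-02, 1.389e-01]  (obs o_0=0)
t=1: δ = [1.736e-02, 5.787e-03, 1.157e-02]  ψ = [2, 2, 2]  (obs o_1=4)
t=2: δ = [1.447e-03, 1.206e-03, 6.028e-04]  ψ = [2, 0, 0]  (obs o_2=2)
t=3: δ = [1.758e-04, 1.005e-04, 5.023e-05]  ψ = [1, 0, 0]  (obs o_3=2)
t=4: δ = [1.465e-05, 1.221e-05, 6.105e-06]  ψ = [1, 0, 0]  (obs o_4=2)
t=5: δ = [1.187e-06, 1.526e-06, 5.087e-07]  ψ = [1, 0, 0]  (obs o_5=1)
backtrack: best end state = 1; path = [2, 2, 0, 1, 0, 1]

path = [2, 2, 0, 1, 0, 1]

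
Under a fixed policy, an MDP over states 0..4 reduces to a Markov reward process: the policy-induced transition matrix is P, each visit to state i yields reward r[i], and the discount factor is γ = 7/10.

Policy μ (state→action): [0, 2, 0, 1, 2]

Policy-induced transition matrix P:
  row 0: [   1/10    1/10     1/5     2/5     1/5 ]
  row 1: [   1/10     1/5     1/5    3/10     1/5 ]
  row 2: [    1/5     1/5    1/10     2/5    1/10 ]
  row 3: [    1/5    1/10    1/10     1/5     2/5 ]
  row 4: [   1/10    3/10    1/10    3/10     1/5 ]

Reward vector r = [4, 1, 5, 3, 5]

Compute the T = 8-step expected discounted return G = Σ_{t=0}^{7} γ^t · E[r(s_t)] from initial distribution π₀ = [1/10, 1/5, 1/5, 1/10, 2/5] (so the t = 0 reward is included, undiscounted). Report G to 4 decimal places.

t=0: π = [0.1000, 0.2000, 0.2000, 0.1000, 0.4000], E[r] = 3.9000, γ^t·E[r] = 3.900000, running G = 3.900000
t=1: π = [0.1300, 0.2200, 0.1300, 0.3200, 0.2000], E[r] = 3.3500, γ^t·E[r] = 2.345000, running G = 6.245000
t=2: π = [0.1450, 0.1750, 0.1350, 0.2940, 0.2510], E[r] = 3.5670, γ^t·E[r] = 1.747830, running G = 7.992830
t=3: π = [0.1429, 0.1812, 0.1320, 0.2986, 0.2453], E[r] = 3.5351, γ^t·E[r] = 1.212539, running G = 9.205369
t=4: π = [0.1431, 0.1804, 0.1324, 0.2976, 0.2465], E[r] = 3.5402, γ^t·E[r] = 0.849992, running G = 10.055362
t=5: π = [0.1430, 0.1806, 0.1323, 0.2978, 0.2463], E[r] = 3.5391, γ^t·E[r] = 0.594816, running G = 10.650178
t=6: π = [0.1430, 0.1805, 0.1324, 0.2978, 0.2463], E[r] = 3.5393, γ^t·E[r] = 0.416392, running G = 11.066570
t=7: π = [0.1430, 0.1806, 0.1324, 0.2978, 0.2463], E[r] = 3.5392, γ^t·E[r] = 0.291472, running G = 11.358042

G = 11.3580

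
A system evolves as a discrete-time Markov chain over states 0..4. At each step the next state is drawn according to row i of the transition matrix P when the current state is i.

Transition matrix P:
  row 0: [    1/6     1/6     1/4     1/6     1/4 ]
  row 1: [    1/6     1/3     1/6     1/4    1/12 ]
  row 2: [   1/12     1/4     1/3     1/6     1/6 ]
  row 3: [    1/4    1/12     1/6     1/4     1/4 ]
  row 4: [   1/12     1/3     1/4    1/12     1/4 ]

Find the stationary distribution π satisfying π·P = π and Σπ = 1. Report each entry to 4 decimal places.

π = [0.1469, 0.2427, 0.2337, 0.1866, 0.1901]

Balance equations π_j = Σ_i π_i·P[i][j]:
  π_0 = 1/6·π_0 + 1/6·π_1 + 1/12·π_2 + 1/4·π_3 + 1/12·π_4
  π_1 = 1/6·π_0 + 1/3·π_1 + 1/4·π_2 + 1/12·π_3 + 1/3·π_4
  π_2 = 1/4·π_0 + 1/6·π_1 + 1/3·π_2 + 1/6·π_3 + 1/4·π_4
  π_3 = 1/6·π_0 + 1/4·π_1 + 1/6·π_2 + 1/4·π_3 + 1/12·π_4
  normalize: π_0 + π_1 + π_2 + π_3 + π_4 = 1
Solving the linear system gives exactly π = [2246/15289, 3711/15289, 3573/15289, 2853/15289, 2906/15289].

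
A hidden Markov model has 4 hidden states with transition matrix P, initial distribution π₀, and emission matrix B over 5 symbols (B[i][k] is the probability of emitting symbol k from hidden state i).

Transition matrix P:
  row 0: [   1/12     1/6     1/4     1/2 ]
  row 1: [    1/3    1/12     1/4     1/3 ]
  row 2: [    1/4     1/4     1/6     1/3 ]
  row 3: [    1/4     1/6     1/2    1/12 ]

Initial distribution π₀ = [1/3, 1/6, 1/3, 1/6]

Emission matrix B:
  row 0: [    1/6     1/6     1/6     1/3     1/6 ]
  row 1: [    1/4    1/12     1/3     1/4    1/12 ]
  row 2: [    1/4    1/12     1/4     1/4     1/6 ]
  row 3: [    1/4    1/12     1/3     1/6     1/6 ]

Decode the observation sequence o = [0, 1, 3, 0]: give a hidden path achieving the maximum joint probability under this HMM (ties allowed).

path = [2, 0, 3, 2]

t=0: δ = [5.556e-02, 4.167e-02, 8.333e-02, 4.167e-02]  (obs o_0=0)
t=1: δ = [3.472e-03, 1.736e-03, 1.736e-03, 2.315e-03]  ψ = [2, 2, 3, 0]  (obs o_1=1)
t=2: δ = [1.929e-04, 1.447e-04, 2.894e-04, 2.894e-04]  ψ = [1, 0, 3, 0]  (obs o_2=3)
t=3: δ = [1.206e-05, 1.808e-05, 3.617e-05, 2.411e-05]  ψ = [2, 2, 3, 0]  (obs o_3=0)
backtrack: best end state = 2; path = [2, 0, 3, 2]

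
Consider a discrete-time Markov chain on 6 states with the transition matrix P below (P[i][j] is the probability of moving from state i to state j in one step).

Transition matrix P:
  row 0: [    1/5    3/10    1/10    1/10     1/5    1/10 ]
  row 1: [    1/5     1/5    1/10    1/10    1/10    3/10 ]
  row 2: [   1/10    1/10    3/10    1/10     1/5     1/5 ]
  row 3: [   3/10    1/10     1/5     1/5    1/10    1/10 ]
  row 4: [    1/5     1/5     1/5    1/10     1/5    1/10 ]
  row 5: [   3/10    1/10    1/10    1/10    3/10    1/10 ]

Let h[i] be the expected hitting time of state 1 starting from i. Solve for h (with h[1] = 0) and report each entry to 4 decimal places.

h = [4.9590, 0.0000, 6.3306, 6.1430, 5.5920, 6.0141]

First-step conditioning: h[1] = 0; for i ≠ 1, h[i] = 1 + Σ_k P[i][k]·h[k].
  h[0] = 1 + 1/5·h[0] + 1/10·h[2] + 1/10·h[3] + 1/5·h[4] + 1/10·h[5]
  h[2] = 1 + 1/10·h[0] + 3/10·h[2] + 1/10·h[3] + 1/5·h[4] + 1/5·h[5]
  h[3] = 1 + 3/10·h[0] + 1/5·h[2] + 1/5·h[3] + 1/10·h[4] + 1/10·h[5]
  h[4] = 1 + 1/5·h[0] + 1/5·h[2] + 1/10·h[3] + 1/5·h[4] + 1/10·h[5]
  h[5] = 1 + 3/10·h[0] + 1/10·h[2] + 1/10·h[3] + 3/10·h[4] + 1/10·h[5]
Solving the 5×5 linear system over states ≠ 1 gives exactly h = [4230/853, 0, 5400/853, 5240/853, 4770/853, 5130/853] (h[1] = 0 is the target).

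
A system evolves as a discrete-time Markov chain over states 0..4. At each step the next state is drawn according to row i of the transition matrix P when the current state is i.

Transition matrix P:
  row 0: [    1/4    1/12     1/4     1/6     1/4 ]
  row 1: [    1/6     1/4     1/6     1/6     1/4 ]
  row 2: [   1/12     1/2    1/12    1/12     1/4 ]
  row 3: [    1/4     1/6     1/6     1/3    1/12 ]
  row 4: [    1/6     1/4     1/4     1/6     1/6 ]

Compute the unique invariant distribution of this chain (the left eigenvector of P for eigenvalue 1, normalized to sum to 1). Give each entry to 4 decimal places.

Balance equations π_j = Σ_i π_i·P[i][j]:
  π_0 = 1/4·π_0 + 1/6·π_1 + 1/12·π_2 + 1/4·π_3 + 1/6·π_4
  π_1 = 1/12·π_0 + 1/4·π_1 + 1/2·π_2 + 1/6·π_3 + 1/4·π_4
  π_2 = 1/4·π_0 + 1/6·π_1 + 1/12·π_2 + 1/6·π_3 + 1/4·π_4
  π_3 = 1/6·π_0 + 1/6·π_1 + 1/12·π_2 + 1/3·π_3 + 1/6·π_4
  normalize: π_0 + π_1 + π_2 + π_3 + π_4 = 1
Solving the linear system gives exactly π = [103/567, 142/567, 104/567, 103/567, 115/567].

π = [0.1817, 0.2504, 0.1834, 0.1817, 0.2028]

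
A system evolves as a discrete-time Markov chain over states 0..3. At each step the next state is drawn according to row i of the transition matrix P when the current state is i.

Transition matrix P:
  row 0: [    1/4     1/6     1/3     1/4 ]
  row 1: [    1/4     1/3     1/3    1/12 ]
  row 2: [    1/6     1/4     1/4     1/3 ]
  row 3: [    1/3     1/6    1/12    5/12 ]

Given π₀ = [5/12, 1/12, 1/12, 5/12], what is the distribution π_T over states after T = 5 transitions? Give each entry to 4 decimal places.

π = [0.2531, 0.2242, 0.2431, 0.2796]

t=0: π = [0.4167, 0.0833, 0.0833, 0.4167]
t=1: π = [0.2778, 0.1875, 0.2222, 0.3125]
t=2: π = [0.2575, 0.2164, 0.2367, 0.2894]
t=3: π = [0.2544, 0.2225, 0.2413, 0.2819]
t=4: π = [0.2534, 0.2238, 0.2428, 0.2800]
t=5: π = [0.2531, 0.2242, 0.2431, 0.2796]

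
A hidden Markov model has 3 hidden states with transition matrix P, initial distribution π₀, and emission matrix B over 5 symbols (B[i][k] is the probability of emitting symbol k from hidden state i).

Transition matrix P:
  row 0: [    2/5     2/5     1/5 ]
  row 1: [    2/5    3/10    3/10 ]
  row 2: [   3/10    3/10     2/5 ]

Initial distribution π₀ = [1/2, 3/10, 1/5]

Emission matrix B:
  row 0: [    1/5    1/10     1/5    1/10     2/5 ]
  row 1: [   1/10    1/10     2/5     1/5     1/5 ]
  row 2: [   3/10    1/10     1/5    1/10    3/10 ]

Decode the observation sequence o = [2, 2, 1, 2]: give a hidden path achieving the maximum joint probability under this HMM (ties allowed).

t=0: δ = [1.000e-01, 1.200e-01, 4.000e-02]  (obs o_0=2)
t=1: δ = [9.600e-03, 1.600e-02, 7.200e-03]  ψ = [1, 0, 1]  (obs o_1=2)
t=2: δ = [6.400e-04, 4.800e-04, 4.800e-04]  ψ = [1, 1, 1]  (obs o_2=1)
t=3: δ = [5.120e-05, 1.024e-04, 3.840e-05]  ψ = [0, 0, 2]  (obs o_3=2)
backtrack: best end state = 1; path = [0, 1, 0, 1]

path = [0, 1, 0, 1]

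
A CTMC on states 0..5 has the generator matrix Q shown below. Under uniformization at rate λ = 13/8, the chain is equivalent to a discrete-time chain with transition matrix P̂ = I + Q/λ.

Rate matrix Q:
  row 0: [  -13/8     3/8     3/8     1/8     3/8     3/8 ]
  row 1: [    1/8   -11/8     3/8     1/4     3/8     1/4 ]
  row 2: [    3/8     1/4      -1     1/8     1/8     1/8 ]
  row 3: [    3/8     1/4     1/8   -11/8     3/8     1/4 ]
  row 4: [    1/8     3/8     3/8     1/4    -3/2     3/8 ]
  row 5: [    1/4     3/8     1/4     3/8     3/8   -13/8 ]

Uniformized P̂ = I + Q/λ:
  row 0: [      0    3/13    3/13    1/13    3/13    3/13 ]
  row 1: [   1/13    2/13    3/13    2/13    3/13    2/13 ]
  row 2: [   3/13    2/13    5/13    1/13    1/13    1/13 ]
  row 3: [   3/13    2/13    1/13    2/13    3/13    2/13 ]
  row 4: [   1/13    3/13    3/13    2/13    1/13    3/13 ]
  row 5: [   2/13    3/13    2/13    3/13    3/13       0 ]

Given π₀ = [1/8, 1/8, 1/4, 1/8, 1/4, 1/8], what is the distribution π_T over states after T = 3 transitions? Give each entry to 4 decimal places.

t=0: π = [0.1250, 0.1250, 0.2500, 0.1250, 0.2500, 0.1250]
t=1: π = [0.1346, 0.1923, 0.2404, 0.1346, 0.1538, 0.1442]
t=2: π = [0.1354, 0.1871, 0.2359, 0.1361, 0.1701, 0.1354]
t=3: π = [0.1342, 0.1878, 0.2357, 0.1357, 0.1683, 0.1384]

π = [0.1342, 0.1878, 0.2357, 0.1357, 0.1683, 0.1384]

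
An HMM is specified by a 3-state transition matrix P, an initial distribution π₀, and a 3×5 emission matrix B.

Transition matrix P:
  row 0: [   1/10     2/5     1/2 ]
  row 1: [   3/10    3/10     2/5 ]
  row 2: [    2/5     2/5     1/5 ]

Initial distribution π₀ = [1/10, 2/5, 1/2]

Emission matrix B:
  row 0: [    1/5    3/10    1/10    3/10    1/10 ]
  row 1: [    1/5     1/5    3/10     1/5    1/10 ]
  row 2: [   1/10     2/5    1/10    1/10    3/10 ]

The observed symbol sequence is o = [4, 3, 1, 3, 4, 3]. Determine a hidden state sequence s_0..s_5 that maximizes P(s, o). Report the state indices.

t=0: δ = [1.000e-02, 4.000e-02, 1.500e-01]  (obs o_0=4)
t=1: δ = [1.800e-02, 1.200e-02, 3.000e-03]  ψ = [2, 2, 2]  (obs o_1=3)
t=2: δ = [1.080e-03, 1.440e-03, 3.600e-03]  ψ = [1, 0, 0]  (obs o_2=1)
t=3: δ = [4.320e-04, 2.880e-04, 7.200e-05]  ψ = [2, 2, 2]  (obs o_3=3)
t=4: δ = [8.640e-06, 1.728e-05, 6.480e-05]  ψ = [1, 0, 0]  (obs o_4=4)
t=5: δ = [7.776e-06, 5.184e-06, 1.296e-06]  ψ = [2, 2, 2]  (obs o_5=3)
backtrack: best end state = 0; path = [2, 0, 2, 0, 2, 0]

path = [2, 0, 2, 0, 2, 0]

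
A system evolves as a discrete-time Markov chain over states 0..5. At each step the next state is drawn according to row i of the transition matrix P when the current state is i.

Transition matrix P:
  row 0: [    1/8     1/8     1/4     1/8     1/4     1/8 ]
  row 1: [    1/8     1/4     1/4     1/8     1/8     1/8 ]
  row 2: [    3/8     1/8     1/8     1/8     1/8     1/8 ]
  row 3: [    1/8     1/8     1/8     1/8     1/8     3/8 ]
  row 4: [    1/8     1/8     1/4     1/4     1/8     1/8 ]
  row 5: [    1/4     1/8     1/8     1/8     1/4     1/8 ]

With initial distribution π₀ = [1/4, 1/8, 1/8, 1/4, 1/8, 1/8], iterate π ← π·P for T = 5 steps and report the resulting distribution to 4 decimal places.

π = [0.1922, 0.1429, 0.1880, 0.1461, 0.1692, 0.1615]

t=0: π = [0.2500, 0.1250, 0.1250, 0.2500, 0.1250, 0.1250]
t=1: π = [0.1719, 0.1406, 0.1875, 0.1406, 0.1719, 0.1875]
t=2: π = [0.1953, 0.1426, 0.1855, 0.1465, 0.1699, 0.1602]
t=3: π = [0.1914, 0.1428, 0.1885, 0.1462, 0.1694, 0.1616]
t=4: π = [0.1923, 0.1429, 0.1880, 0.1462, 0.1691, 0.1616]
t=5: π = [0.1922, 0.1429, 0.1880, 0.1461, 0.1692, 0.1615]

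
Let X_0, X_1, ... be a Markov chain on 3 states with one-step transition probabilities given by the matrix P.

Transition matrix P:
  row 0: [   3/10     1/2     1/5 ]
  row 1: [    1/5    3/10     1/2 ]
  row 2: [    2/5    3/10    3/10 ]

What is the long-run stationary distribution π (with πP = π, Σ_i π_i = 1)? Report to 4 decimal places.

π = [0.2982, 0.3596, 0.3421]

Balance equations π_j = Σ_i π_i·P[i][j]:
  π_0 = 3/10·π_0 + 1/5·π_1 + 2/5·π_2
  π_1 = 1/2·π_0 + 3/10·π_1 + 3/10·π_2
  normalize: π_0 + π_1 + π_2 = 1
Solving the linear system gives exactly π = [17/57, 41/114, 13/38].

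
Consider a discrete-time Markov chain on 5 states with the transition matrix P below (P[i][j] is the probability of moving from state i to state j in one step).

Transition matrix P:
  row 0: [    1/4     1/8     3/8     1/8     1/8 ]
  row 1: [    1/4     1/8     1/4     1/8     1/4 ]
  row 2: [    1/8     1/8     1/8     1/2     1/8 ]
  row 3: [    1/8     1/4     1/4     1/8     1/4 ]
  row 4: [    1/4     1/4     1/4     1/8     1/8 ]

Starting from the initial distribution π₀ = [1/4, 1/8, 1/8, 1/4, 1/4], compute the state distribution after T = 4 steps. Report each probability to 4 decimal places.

t=0: π = [0.2500, 0.1250, 0.1250, 0.2500, 0.2500]
t=1: π = [0.2031, 0.1875, 0.2656, 0.1719, 0.1719]
t=2: π = [0.1953, 0.1680, 0.2422, 0.2246, 0.1699]
t=3: π = [0.1917, 0.1743, 0.2441, 0.2158, 0.1741]
t=4: π = [0.1925, 0.1737, 0.2434, 0.2166, 0.1738]

π = [0.1925, 0.1737, 0.2434, 0.2166, 0.1738]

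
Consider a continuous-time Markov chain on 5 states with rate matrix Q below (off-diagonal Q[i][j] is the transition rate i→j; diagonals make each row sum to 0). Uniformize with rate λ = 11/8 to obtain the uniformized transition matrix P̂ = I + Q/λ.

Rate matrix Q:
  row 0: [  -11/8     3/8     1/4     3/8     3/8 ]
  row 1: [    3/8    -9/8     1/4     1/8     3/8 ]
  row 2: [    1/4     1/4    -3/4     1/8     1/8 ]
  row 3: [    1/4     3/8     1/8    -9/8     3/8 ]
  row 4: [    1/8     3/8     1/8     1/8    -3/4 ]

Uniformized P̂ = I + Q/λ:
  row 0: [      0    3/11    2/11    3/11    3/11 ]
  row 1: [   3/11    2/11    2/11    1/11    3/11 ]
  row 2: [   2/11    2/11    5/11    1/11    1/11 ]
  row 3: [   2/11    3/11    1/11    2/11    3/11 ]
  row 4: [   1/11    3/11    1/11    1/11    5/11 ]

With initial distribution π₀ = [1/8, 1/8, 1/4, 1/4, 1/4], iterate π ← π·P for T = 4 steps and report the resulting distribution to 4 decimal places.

π = [0.1497, 0.2334, 0.1980, 0.1299, 0.2890]

t=0: π = [0.1250, 0.1250, 0.2500, 0.2500, 0.2500]
t=1: π = [0.1477, 0.2386, 0.2045, 0.1364, 0.2727]
t=2: π = [0.1519, 0.2324, 0.2004, 0.1302, 0.2851]
t=3: π = [0.1494, 0.2334, 0.1987, 0.1304, 0.2881]
t=4: π = [0.1497, 0.2334, 0.1980, 0.1299, 0.2890]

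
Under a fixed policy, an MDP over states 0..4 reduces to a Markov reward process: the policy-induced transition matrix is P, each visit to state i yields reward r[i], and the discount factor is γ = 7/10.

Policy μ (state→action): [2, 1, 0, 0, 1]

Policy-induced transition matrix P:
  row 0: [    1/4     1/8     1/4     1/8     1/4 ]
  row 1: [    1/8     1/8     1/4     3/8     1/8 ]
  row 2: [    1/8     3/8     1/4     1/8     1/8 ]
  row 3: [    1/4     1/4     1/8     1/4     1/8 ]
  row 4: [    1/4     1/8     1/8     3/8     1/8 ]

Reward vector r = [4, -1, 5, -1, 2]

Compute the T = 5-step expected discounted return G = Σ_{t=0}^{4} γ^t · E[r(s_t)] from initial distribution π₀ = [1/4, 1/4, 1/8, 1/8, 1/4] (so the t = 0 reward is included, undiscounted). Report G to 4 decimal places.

t=0: π = [0.2500, 0.2500, 0.1250, 0.1250, 0.2500], E[r] = 1.7500, γ^t·E[r] = 1.750000, running G = 1.750000
t=1: π = [0.2031, 0.1719, 0.2031, 0.2656, 0.1563], E[r] = 1.7031, γ^t·E[r] = 1.192188, running G = 2.942188
t=2: π = [0.2031, 0.2090, 0.1973, 0.2402, 0.1504], E[r] = 1.6504, γ^t·E[r] = 0.808691, running G = 3.750879
t=3: π = [0.1992, 0.2043, 0.2012, 0.2449, 0.1504], E[r] = 1.6543, γ^t·E[r] = 0.567424, running G = 4.318303
t=4: π = [0.1993, 0.2059, 0.2006, 0.2443, 0.1499], E[r] = 1.6498, γ^t·E[r] = 0.396120, running G = 4.714422

G = 4.7144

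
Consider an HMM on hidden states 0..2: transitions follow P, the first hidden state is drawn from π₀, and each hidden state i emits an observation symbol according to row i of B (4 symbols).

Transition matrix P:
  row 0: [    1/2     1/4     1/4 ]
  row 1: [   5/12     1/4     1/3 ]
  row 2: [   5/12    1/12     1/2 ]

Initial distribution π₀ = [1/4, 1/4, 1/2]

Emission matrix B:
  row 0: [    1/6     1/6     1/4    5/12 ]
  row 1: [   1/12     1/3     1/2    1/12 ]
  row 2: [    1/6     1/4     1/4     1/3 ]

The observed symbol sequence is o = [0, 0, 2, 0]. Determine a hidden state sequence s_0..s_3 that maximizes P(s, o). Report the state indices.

path = [2, 2, 2, 2]

t=0: δ = [4.167e-02, 2.083e-02, 8.333e-02]  (obs o_0=0)
t=1: δ = [5.787e-03, 8.681e-04, 6.944e-03]  ψ = [2, 0, 2]  (obs o_1=0)
t=2: δ = [7.234e-04, 7.234e-04, 8.681e-04]  ψ = [0, 0, 2]  (obs o_2=2)
t=3: δ = [6.028e-05, 1.507e-05, 7.234e-05]  ψ = [0, 0, 2]  (obs o_3=0)
backtrack: best end state = 2; path = [2, 2, 2, 2]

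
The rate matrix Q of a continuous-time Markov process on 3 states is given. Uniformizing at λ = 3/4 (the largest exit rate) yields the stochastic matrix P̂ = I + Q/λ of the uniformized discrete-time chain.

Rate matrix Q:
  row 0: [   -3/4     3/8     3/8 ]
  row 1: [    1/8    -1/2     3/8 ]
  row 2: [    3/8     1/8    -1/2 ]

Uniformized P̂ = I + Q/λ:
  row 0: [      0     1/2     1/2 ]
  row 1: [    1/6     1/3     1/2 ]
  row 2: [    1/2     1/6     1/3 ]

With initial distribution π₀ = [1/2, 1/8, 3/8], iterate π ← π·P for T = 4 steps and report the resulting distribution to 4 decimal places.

π = [0.2658, 0.3057, 0.4285]

t=0: π = [0.5000, 0.1250, 0.3750]
t=1: π = [0.2083, 0.3542, 0.4375]
t=2: π = [0.2778, 0.2951, 0.4271]
t=3: π = [0.2627, 0.3084, 0.4288]
t=4: π = [0.2658, 0.3057, 0.4285]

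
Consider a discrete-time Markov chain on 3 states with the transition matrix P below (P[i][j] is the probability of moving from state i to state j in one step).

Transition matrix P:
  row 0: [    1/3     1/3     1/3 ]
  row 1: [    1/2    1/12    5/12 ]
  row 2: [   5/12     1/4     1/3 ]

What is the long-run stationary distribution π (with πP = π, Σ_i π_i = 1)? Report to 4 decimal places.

π = [0.4033, 0.2431, 0.3536]

Balance equations π_j = Σ_i π_i·P[i][j]:
  π_0 = 1/3·π_0 + 1/2·π_1 + 5/12·π_2
  π_1 = 1/3·π_0 + 1/12·π_1 + 1/4·π_2
  normalize: π_0 + π_1 + π_2 = 1
Solving the linear system gives exactly π = [73/181, 44/181, 64/181].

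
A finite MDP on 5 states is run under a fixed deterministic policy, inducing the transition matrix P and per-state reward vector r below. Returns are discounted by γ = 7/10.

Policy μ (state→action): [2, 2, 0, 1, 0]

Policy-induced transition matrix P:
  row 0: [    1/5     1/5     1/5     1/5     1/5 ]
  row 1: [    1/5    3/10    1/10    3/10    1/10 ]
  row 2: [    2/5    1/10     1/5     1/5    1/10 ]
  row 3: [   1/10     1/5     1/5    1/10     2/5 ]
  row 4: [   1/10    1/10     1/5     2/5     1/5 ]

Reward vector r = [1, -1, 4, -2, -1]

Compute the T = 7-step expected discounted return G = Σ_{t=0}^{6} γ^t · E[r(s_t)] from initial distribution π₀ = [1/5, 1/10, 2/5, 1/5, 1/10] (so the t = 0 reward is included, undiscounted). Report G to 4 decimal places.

G = 1.4599

t=0: π = [0.2000, 0.1000, 0.4000, 0.2000, 0.1000], E[r] = 1.2000, γ^t·E[r] = 1.200000, running G = 1.200000
t=1: π = [0.2500, 0.1600, 0.1900, 0.2100, 0.1900], E[r] = 0.2400, γ^t·E[r] = 0.168000, running G = 1.368000
t=2: π = [0.1980, 0.1780, 0.1840, 0.2330, 0.2070], E[r] = 0.0830, γ^t·E[r] = 0.040670, running G = 1.408670
t=3: π = [0.1928, 0.1787, 0.1822, 0.2359, 0.2104], E[r] = 0.0607, γ^t·E[r] = 0.020820, running G = 1.429490
t=4: π = [0.1918, 0.1786, 0.1821, 0.2364, 0.2111], E[r] = 0.0579, γ^t·E[r] = 0.013904, running G = 1.443394
t=5: π = [0.1917, 0.1785, 0.1821, 0.2364, 0.2112], E[r] = 0.0576, γ^t·E[r] = 0.009683, running G = 1.453077
t=6: π = [0.1917, 0.1785, 0.1821, 0.2364, 0.2112], E[r] = 0.0576, γ^t·E[r] = 0.006778, running G = 1.459855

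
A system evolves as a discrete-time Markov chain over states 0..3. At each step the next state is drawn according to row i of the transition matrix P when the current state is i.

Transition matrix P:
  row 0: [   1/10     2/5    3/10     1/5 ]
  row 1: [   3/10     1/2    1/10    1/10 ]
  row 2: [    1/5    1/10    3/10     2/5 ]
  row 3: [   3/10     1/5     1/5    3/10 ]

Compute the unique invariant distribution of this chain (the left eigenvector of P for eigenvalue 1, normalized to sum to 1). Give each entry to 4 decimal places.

Balance equations π_j = Σ_i π_i·P[i][j]:
  π_0 = 1/10·π_0 + 3/10·π_1 + 1/5·π_2 + 3/10·π_3
  π_1 = 2/5·π_0 + 1/2·π_1 + 1/10·π_2 + 1/5·π_3
  π_2 = 3/10·π_0 + 1/10·π_1 + 3/10·π_2 + 1/5·π_3
  normalize: π_0 + π_1 + π_2 + π_3 = 1
Solving the linear system gives exactly π = [174/749, 241/749, 159/749, 25/107].

π = [0.2323, 0.3218, 0.2123, 0.2336]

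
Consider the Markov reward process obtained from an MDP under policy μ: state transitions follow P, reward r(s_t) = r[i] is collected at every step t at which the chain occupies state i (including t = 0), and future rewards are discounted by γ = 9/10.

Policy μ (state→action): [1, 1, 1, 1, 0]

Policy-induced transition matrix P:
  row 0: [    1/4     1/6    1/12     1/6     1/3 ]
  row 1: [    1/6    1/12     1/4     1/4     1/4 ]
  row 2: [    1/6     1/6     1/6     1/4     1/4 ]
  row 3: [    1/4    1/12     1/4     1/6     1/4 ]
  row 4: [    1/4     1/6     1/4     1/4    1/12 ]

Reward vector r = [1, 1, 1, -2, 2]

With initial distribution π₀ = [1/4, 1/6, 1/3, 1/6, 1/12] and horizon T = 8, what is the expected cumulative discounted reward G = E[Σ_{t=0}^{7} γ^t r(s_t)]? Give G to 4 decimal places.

t=0: π = [0.2500, 0.1667, 0.3333, 0.1667, 0.0833], E[r] = 0.5833, γ^t·E[r] = 0.583333, running G = 0.583333
t=1: π = [0.2083, 0.1389, 0.1806, 0.2153, 0.2569], E[r] = 0.6111, γ^t·E[r] = 0.550000, running G = 1.133333
t=2: π = [0.2234, 0.1372, 0.2002, 0.2147, 0.2245], E[r] = 0.5804, γ^t·E[r] = 0.470156, running G = 1.603490
t=3: π = [0.2219, 0.1373, 0.1961, 0.2135, 0.2312], E[r] = 0.5907, γ^t·E[r] = 0.430629, running G = 2.034118
t=4: π = [0.2222, 0.1374, 0.1967, 0.2137, 0.2300], E[r] = 0.5888, γ^t·E[r] = 0.386314, running G = 2.420432
t=5: π = [0.2222, 0.1374, 0.1966, 0.2137, 0.2302], E[r] = 0.5892, γ^t·E[r] = 0.347902, running G = 2.768334
t=6: π = [0.2222, 0.1374, 0.1966, 0.2137, 0.2301], E[r] = 0.5891, γ^t·E[r] = 0.313075, running G = 3.081409
t=7: π = [0.2222, 0.1374, 0.1966, 0.2137, 0.2302], E[r] = 0.5891, γ^t·E[r] = 0.281773, running G = 3.363182

G = 3.3632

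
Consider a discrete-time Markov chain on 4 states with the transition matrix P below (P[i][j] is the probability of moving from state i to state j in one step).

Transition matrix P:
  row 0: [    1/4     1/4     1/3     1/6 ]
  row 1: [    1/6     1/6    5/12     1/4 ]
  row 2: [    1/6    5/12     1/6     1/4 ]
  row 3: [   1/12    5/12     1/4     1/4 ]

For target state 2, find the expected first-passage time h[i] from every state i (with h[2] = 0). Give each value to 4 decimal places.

h = [2.9580, 2.7483, 0.0000, 3.1888]

First-step conditioning: h[2] = 0; for i ≠ 2, h[i] = 1 + Σ_k P[i][k]·h[k].
  h[0] = 1 + 1/4·h[0] + 1/4·h[1] + 1/6·h[3]
  h[1] = 1 + 1/6·h[0] + 1/6·h[1] + 1/4·h[3]
  h[3] = 1 + 1/12·h[0] + 5/12·h[1] + 1/4·h[3]
Solving the 3×3 linear system over states ≠ 2 gives exactly h = [423/143, 393/143, 0, 456/143] (h[2] = 0 is the target).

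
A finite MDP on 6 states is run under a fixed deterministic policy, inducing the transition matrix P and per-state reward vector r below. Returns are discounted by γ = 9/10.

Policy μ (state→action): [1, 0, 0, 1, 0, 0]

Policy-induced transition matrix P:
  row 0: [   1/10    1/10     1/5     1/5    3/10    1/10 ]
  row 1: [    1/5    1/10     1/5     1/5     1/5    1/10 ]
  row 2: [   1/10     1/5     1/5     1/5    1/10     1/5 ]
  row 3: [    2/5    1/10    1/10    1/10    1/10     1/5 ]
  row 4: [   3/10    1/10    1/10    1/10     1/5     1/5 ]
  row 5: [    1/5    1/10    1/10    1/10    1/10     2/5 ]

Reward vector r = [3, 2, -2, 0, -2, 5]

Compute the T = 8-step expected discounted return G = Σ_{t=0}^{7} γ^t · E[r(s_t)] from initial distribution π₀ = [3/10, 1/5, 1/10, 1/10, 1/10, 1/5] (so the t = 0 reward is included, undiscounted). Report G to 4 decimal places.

G = 7.6733

t=0: π = [0.3000, 0.2000, 0.1000, 0.1000, 0.1000, 0.2000], E[r] = 1.9000, γ^t·E[r] = 1.900000, running G = 1.900000
t=1: π = [0.1900, 0.1100, 0.1600, 0.1600, 0.1900, 0.1900], E[r] = 1.0400, γ^t·E[r] = 0.936000, running G = 2.836000
t=2: π = [0.2160, 0.1160, 0.1460, 0.1460, 0.1680, 0.2080], E[r] = 1.2920, γ^t·E[r] = 1.046520, running G = 3.882520
t=3: π = [0.2098, 0.1146, 0.1478, 0.1478, 0.1716, 0.2084], E[r] = 1.2618, γ^t·E[r] = 0.919852, running G = 4.802372
t=4: π = [0.2110, 0.1148, 0.1472, 0.1472, 0.1706, 0.2092], E[r] = 1.2730, γ^t·E[r] = 0.835242, running G = 5.637614
t=5: π = [0.2107, 0.1147, 0.1473, 0.1473, 0.1707, 0.2093], E[r] = 1.2718, γ^t·E[r] = 0.750996, running G = 6.388610
t=6: π = [0.2107, 0.1147, 0.1473, 0.1473, 0.1707, 0.2093], E[r] = 1.2723, γ^t·E[r] = 0.676167, running G = 7.064777
t=7: π = [0.2107, 0.1147, 0.1473, 0.1473, 0.1707, 0.2093], E[r] = 1.2723, γ^t·E[r] = 0.608527, running G = 7.673304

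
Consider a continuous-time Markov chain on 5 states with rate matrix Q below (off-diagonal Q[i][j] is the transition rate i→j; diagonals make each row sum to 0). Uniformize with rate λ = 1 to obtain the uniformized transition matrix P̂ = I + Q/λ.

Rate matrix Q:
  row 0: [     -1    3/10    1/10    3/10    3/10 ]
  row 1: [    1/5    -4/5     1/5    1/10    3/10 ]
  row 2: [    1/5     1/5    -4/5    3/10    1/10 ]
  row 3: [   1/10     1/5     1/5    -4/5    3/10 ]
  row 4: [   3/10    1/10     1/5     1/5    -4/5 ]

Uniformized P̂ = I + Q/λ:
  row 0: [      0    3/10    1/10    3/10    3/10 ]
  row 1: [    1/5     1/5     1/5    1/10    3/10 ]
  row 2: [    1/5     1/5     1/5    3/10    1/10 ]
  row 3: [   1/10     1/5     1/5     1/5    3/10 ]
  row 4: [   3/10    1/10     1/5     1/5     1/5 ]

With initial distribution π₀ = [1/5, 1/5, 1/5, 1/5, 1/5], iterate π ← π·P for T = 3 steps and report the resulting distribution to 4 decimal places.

π = [0.1686, 0.1930, 0.1830, 0.2162, 0.2392]

t=0: π = [0.2000, 0.2000, 0.2000, 0.2000, 0.2000]
t=1: π = [0.1600, 0.2000, 0.1800, 0.2200, 0.2400]
t=2: π = [0.1700, 0.1920, 0.1840, 0.2140, 0.2400]
t=3: π = [0.1686, 0.1930, 0.1830, 0.2162, 0.2392]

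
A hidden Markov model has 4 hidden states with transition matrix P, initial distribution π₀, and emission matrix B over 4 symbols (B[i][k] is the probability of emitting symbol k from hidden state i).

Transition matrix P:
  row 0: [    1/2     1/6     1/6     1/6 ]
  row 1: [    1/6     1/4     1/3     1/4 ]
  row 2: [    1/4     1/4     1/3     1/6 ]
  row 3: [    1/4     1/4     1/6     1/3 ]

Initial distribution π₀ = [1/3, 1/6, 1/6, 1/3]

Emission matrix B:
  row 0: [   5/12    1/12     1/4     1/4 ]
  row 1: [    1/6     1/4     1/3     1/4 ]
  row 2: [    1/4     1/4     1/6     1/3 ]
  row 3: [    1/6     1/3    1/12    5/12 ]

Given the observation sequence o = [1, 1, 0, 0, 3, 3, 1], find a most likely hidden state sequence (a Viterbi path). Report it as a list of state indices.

t=0: δ = [2.778e-02, 4.167e-02, 4.167e-02, 1.111e-01]  (obs o_0=1)
t=1: δ = [2.315e-03, 6.944e-03, 4.630e-03, 1.235e-02]  ψ = [3, 3, 3, 3]  (obs o_1=1)
t=2: δ = [1.286e-03, 5.144e-04, 5.787e-04, 6.859e-04]  ψ = [3, 3, 1, 3]  (obs o_2=0)
t=3: δ = [2.679e-04, 3.572e-05, 5.358e-05, 3.810e-05]  ψ = [0, 0, 0, 3]  (obs o_3=0)
t=4: δ = [3.349e-05, 1.116e-05, 1.488e-05, 1.861e-05]  ψ = [0, 0, 0, 0]  (obs o_4=3)
t=5: δ = [4.186e-06, 1.395e-06, 1.861e-06, 2.584e-06]  ψ = [0, 0, 0, 3]  (obs o_5=3)
t=6: δ = [1.744e-07, 1.744e-07, 1.744e-07, 2.871e-07]  ψ = [0, 0, 0, 3]  (obs o_6=1)
backtrack: best end state = 3; path = [3, 3, 0, 0, 3, 3, 3]

path = [3, 3, 0, 0, 3, 3, 3]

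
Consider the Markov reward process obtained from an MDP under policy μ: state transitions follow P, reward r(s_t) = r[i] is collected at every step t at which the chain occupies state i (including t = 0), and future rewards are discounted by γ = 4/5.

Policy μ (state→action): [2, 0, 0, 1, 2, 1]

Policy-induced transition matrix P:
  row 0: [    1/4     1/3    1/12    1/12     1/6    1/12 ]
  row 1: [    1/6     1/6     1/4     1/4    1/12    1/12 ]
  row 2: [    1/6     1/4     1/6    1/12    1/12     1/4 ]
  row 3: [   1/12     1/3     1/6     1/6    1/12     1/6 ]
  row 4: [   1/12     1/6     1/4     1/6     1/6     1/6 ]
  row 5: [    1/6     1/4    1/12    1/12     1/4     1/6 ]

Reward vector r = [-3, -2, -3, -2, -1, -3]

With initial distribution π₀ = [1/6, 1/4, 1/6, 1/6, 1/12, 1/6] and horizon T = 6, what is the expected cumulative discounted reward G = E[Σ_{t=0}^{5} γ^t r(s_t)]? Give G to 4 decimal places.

t=0: π = [0.1667, 0.2500, 0.1667, 0.1667, 0.0833, 0.1667], E[r] = -2.4167, γ^t·E[r] = -2.416667, running G = -2.416667
t=1: π = [0.1597, 0.2500, 0.1667, 0.1458, 0.1319, 0.1458], E[r] = -2.3403, γ^t·E[r] = -1.872222, running G = -4.288889
t=2: π = [0.1568, 0.2436, 0.1730, 0.1481, 0.1319, 0.1464], E[r] = -2.3443, γ^t·E[r] = -1.500370, running G = -5.789259
t=3: π = [0.1564, 0.2441, 0.1727, 0.1473, 0.1318, 0.1477], E[r] = -2.3450, γ^t·E[r] = -1.200642, running G = -6.989901
t=4: π = [0.1564, 0.2440, 0.1727, 0.1473, 0.1320, 0.1477], E[r] = -2.3448, γ^t·E[r] = -0.960433, running G = -7.950334
t=5: π = [0.1564, 0.2440, 0.1727, 0.1473, 0.1320, 0.1477], E[r] = -2.3448, γ^t·E[r] = -0.768341, running G = -8.718675

G = -8.7187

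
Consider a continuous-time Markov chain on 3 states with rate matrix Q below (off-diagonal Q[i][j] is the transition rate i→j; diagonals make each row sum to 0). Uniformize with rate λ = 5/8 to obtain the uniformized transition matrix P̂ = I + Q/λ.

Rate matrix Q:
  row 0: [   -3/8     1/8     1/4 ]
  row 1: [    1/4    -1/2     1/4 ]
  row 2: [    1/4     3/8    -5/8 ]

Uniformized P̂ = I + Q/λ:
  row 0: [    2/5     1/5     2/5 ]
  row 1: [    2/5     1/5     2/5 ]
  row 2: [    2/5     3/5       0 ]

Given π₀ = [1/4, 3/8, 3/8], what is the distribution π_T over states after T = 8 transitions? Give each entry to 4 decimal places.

t=0: π = [0.2500, 0.3750, 0.3750]
t=1: π = [0.4000, 0.3500, 0.2500]
t=2: π = [0.4000, 0.3000, 0.3000]
t=3: π = [0.4000, 0.3200, 0.2800]
t=4: π = [0.4000, 0.3120, 0.2880]
t=5: π = [0.4000, 0.3152, 0.2848]
t=6: π = [0.4000, 0.3139, 0.2861]
t=7: π = [0.4000, 0.3144, 0.2856]
t=8: π = [0.4000, 0.3142, 0.2858]

π = [0.4000, 0.3142, 0.2858]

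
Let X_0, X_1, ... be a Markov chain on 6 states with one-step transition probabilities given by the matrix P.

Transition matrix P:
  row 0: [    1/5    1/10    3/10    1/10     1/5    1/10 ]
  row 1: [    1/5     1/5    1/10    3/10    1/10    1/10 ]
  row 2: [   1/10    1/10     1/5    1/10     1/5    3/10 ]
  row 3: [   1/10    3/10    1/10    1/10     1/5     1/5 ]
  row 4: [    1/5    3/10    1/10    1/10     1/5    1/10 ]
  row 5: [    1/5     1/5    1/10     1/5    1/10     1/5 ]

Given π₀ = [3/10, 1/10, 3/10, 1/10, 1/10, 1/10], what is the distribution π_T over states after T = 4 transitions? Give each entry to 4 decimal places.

π = [0.1695, 0.2001, 0.1489, 0.1562, 0.1638, 0.1616]

t=0: π = [0.3000, 0.1000, 0.3000, 0.1000, 0.1000, 0.1000]
t=1: π = [0.1600, 0.1600, 0.1900, 0.1300, 0.1800, 0.1800]
t=2: π = [0.1680, 0.1960, 0.1510, 0.1500, 0.1660, 0.1690]
t=3: π = [0.1699, 0.1997, 0.1487, 0.1561, 0.1635, 0.1621]
t=4: π = [0.1695, 0.2001, 0.1489, 0.1562, 0.1638, 0.1616]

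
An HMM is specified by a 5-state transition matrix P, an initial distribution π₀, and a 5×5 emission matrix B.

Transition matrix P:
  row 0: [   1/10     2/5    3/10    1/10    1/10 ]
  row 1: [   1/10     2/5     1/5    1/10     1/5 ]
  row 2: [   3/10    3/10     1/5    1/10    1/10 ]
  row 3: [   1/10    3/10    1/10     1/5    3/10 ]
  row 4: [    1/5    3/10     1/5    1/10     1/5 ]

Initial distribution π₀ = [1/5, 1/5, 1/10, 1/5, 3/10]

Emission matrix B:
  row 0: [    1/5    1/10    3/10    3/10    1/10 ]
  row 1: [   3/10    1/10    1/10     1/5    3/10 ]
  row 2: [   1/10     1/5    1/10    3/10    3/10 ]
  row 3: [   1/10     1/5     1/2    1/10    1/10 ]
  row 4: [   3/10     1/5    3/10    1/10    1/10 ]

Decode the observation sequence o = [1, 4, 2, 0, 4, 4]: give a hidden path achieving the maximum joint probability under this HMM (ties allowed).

t=0: δ = [2.000e-02, 2.000e-02, 2.000e-02, 4.000e-02, 6.000e-02]  (obs o_0=1)
t=1: δ = [1.200e-03, 5.400e-03, 3.600e-03, 8.000e-04, 1.200e-03]  ψ = [4, 4, 4, 3, 3]  (obs o_1=4)
t=2: δ = [3.240e-04, 2.160e-04, 1.080e-04, 2.700e-04, 3.240e-04]  ψ = [2, 1, 1, 1, 1]  (obs o_2=2)
t=3: δ = [1.296e-05, 3.888e-05, 9.720e-06, 5.400e-06, 2.430e-05]  ψ = [4, 0, 0, 3, 3]  (obs o_3=0)
t=4: δ = [4.860e-07, 4.666e-06, 2.333e-06, 3.888e-07, 7.776e-07]  ψ = [4, 1, 1, 1, 1]  (obs o_4=4)
t=5: δ = [6.998e-08, 5.599e-07, 2.799e-07, 4.666e-08, 9.331e-08]  ψ = [2, 1, 1, 1, 1]  (obs o_5=4)
backtrack: best end state = 1; path = [4, 2, 0, 1, 1, 1]

path = [4, 2, 0, 1, 1, 1]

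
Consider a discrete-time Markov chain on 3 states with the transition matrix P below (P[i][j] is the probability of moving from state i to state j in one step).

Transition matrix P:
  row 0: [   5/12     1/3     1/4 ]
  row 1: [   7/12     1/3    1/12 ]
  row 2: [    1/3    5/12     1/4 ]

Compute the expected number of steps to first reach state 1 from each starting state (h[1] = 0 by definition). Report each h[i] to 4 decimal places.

First-step conditioning: h[1] = 0; for i ≠ 1, h[i] = 1 + Σ_k P[i][k]·h[k].
  h[0] = 1 + 5/12·h[0] + 1/4·h[2]
  h[2] = 1 + 1/3·h[0] + 1/4·h[2]
Solving the 2×2 linear system over states ≠ 1 gives exactly h = [48/17, 0, 44/17] (h[1] = 0 is the target).

h = [2.8235, 0.0000, 2.5882]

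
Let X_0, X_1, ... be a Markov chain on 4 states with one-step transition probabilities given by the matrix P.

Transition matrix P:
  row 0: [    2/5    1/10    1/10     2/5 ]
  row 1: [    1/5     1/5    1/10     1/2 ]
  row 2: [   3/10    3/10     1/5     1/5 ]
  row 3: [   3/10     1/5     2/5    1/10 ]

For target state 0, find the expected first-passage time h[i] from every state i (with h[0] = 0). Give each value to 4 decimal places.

h = [0.0000, 3.9589, 3.6364, 3.6070]

First-step conditioning: h[0] = 0; for i ≠ 0, h[i] = 1 + Σ_k P[i][k]·h[k].
  h[1] = 1 + 1/5·h[1] + 1/10·h[2] + 1/2·h[3]
  h[2] = 1 + 3/10·h[1] + 1/5·h[2] + 1/5·h[3]
  h[3] = 1 + 1/5·h[1] + 2/5·h[2] + 1/10·h[3]
Solving the 3×3 linear system over states ≠ 0 gives exactly h = [0, 1350/341, 40/11, 1230/341] (h[0] = 0 is the target).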